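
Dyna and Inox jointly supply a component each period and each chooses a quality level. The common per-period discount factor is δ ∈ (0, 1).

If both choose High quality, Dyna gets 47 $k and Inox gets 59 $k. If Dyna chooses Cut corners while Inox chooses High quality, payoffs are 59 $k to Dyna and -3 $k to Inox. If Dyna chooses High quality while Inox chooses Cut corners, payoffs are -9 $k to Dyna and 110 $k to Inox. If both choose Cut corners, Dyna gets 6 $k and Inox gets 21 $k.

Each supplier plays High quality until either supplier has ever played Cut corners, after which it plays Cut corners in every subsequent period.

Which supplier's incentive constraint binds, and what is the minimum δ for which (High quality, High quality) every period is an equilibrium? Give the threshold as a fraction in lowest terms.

Inox; δ ≥ 51/89

Dyna's threshold: (59−47)/(59−6) = 12/53.
Inox's threshold: (110−59)/(110−21) = 51/89.
12/53 < 51/89, so Inox binds and δ* = 51/89.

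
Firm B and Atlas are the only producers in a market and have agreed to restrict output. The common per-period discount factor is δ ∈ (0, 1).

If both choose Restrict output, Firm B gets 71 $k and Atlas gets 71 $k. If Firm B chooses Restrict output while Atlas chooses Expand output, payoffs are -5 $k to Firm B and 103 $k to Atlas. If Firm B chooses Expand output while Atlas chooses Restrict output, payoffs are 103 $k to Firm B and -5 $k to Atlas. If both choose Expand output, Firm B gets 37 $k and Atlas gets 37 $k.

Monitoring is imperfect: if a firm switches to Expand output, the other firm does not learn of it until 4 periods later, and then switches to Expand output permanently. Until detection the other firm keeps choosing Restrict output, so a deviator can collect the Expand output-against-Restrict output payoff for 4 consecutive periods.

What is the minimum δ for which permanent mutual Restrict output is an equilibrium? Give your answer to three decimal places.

0.834

A deviator earns 103 for 4 periods, then 37 forever; cooperating earns 71 forever. Multiplying the IC by (1−δ):
71 ≥ 103(1−δ^4) + 37δ^4, so 66·δ^4 ≥ 32 and δ^4 ≥ 16/33.
δ ≥ (16/33)^(1/4) ≈ 0.834.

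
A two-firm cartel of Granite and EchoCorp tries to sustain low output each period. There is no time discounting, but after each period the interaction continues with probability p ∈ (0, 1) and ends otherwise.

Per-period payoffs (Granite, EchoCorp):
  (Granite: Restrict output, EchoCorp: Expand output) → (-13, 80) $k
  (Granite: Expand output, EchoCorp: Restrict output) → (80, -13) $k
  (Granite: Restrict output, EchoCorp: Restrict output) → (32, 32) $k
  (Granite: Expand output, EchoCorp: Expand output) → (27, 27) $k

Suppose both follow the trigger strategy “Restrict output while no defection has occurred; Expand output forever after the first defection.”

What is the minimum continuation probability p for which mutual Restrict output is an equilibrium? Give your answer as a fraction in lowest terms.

Expected cooperation value is 32 + p·32 + p²·32 + … = 32/(1−p); deviation gives 80 + p·27/(1−p).
32 ≥ 80(1−p) + 27p ⇒ 53p ≥ 48 ⇒ p ≥ 48/53.

48/53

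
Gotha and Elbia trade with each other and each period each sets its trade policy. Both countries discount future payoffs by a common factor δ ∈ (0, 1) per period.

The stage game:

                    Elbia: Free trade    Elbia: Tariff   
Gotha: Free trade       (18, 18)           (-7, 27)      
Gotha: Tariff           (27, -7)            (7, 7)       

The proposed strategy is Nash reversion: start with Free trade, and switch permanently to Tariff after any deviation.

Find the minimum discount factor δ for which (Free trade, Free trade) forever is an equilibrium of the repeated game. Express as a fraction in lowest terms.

One-period gain from deviating is 27 − 18 = 9. The loss is 18 − 7 = 11 in every subsequent period, with present value 11·δ/(1−δ).
Deviation is unprofitable when 11·δ/(1−δ) ≥ 9, i.e. δ/(1−δ) ≥ 9/11.
Equivalently δ ≥ 9/(9+11) = 9/20.

9/20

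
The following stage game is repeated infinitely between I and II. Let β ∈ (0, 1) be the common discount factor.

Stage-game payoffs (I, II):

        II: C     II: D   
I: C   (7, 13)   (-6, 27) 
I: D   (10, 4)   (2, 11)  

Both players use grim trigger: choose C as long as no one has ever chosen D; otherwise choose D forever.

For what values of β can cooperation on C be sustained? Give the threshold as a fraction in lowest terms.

I's threshold: (10−7)/(10−2) = 3/8.
II's threshold: (27−13)/(27−11) = 7/8.
3/8 < 7/8, so II binds and β* = 7/8.

7/8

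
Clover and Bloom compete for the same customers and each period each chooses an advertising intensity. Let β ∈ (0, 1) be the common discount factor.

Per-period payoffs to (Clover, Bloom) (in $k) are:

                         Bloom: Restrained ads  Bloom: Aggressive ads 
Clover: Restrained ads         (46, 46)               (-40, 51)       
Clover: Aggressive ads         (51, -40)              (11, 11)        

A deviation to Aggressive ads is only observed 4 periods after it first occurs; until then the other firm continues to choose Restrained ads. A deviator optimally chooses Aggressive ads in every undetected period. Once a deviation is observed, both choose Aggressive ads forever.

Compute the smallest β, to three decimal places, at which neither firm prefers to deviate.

The best deviation is to choose Aggressive ads for all 4 undetected periods, earning 51 each, then 11 forever once detected.
Deviation value: 51(1−β^4)/(1−β) + 11β^4/(1−β); cooperation value: 46/(1−β).
IC: 46 ≥ 51(1−β^4) + 11β^4 = 51 − 40β^4.
So β^4 ≥ 5/40 = 1/8, giving β ≥ (1/8)^(1/4) ≈ 0.595.

0.595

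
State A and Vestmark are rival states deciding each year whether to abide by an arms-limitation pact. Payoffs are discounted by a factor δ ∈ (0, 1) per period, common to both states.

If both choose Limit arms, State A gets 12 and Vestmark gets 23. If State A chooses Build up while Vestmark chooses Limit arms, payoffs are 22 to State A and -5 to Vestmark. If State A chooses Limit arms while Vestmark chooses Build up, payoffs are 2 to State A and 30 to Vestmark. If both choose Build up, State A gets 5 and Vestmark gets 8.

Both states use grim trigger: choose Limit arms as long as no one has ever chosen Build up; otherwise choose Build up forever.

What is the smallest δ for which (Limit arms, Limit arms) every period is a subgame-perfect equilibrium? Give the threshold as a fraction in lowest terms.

For State A: deviation gain 22−12 = 10, per-period punishment loss 12−5 = 7. IC gives δ ≥ 10/17.
For Vestmark: gain 7, loss 15 per period, so δ ≥ 7/22.
The tighter constraint is State A's, so cooperation needs δ ≥ 10/17.

10/17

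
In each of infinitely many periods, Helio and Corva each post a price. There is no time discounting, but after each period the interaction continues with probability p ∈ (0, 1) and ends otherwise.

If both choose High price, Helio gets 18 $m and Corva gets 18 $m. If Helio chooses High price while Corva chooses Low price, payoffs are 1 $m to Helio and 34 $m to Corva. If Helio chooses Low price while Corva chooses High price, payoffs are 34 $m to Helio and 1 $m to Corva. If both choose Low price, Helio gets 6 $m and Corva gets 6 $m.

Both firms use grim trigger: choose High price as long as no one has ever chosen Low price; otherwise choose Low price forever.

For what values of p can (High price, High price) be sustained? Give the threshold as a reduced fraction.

4/7

Expected cooperation value is 18 + p·18 + p²·18 + … = 18/(1−p); deviation gives 34 + p·6/(1−p).
18 ≥ 34(1−p) + 6p ⇒ 28p ≥ 16 ⇒ p ≥ 16/28 = 4/7.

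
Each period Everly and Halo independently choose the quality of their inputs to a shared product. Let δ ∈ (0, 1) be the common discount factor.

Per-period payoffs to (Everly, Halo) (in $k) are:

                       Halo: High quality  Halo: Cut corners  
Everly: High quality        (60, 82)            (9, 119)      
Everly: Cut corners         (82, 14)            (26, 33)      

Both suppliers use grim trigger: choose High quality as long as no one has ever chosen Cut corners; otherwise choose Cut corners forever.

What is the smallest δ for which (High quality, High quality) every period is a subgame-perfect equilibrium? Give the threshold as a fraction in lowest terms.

37/86

Everly: cooperation gives 60 each period; deviation gives 82 once then 26 forever.
  60/(1−δ) ≥ 82 + 26δ/(1−δ) ⇒ δ ≥ 22/56 = 11/28.
Halo: cooperation gives 82 each period; deviation gives 119 once then 33 forever.
  δ ≥ 37/86.
Both must hold, so the binding constraint is Halo's: δ ≥ 37/86.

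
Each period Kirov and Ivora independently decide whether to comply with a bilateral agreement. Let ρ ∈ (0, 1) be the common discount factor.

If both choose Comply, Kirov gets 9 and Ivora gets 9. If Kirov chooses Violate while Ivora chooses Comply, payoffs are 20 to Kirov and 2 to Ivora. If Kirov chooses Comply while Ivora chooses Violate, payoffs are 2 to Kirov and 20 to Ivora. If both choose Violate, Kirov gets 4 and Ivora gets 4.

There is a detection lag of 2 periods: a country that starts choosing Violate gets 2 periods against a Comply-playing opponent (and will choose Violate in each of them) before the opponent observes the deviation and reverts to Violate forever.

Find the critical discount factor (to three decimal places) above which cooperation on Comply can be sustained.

Deviating for the 2 undetected periods gains 20−9 = 11 per period over cooperation, then loses 9−4 = 5 per period forever once punishment starts.
Gain: 11(1 + ρ + … + ρ^1); loss: 5·ρ^2/(1−ρ).
No profitable deviation ⇔ 11(1−ρ^2) ≤ 5·ρ^2, i.e. ρ^2 ≥ 11/(11+5) = 11/16.
Hence ρ ≥ (11/16)^(1/2) ≈ 0.829.

0.829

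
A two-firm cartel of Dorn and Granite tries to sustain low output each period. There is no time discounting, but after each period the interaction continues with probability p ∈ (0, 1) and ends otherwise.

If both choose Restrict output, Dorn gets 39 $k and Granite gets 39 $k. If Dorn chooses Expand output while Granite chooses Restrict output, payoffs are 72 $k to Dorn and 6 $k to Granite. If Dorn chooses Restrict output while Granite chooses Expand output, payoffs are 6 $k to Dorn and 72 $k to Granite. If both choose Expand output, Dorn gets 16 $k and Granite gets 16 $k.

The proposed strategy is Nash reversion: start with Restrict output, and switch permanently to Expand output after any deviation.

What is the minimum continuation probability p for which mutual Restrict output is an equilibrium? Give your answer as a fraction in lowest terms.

33/56

With no time discounting, the continuation probability p plays the role of the discount factor.
Grim-trigger IC: 39/(1−p) ≥ 72 + 16p/(1−p) ⇒ p ≥ (72−39)/(72−16) = 33/56.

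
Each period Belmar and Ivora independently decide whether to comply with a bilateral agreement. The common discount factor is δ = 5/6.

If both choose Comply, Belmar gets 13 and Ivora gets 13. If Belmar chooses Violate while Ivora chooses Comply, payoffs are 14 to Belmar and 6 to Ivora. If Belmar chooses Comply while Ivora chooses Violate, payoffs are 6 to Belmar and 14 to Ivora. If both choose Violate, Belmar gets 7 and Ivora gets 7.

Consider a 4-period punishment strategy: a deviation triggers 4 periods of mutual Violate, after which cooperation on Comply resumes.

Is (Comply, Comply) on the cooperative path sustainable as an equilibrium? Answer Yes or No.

Yes

IC: δ+…+δ^4 ≥ (14−13)/(13−7) = 1/6.
At δ = 5/6: partial sum = 2.5887 ≥ 0.1667. Cooperation sustainable.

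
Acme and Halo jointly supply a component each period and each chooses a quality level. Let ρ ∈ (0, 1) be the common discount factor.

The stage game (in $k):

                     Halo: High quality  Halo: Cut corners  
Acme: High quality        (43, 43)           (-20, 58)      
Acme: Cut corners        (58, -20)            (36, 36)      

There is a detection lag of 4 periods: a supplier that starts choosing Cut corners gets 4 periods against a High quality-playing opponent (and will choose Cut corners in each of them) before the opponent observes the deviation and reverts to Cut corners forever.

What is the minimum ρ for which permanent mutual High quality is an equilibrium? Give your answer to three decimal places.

The best deviation is to choose Cut corners for all 4 undetected periods, earning 58 each, then 36 forever once detected.
Deviation value: 58(1−ρ^4)/(1−ρ) + 36ρ^4/(1−ρ); cooperation value: 43/(1−ρ).
IC: 43 ≥ 58(1−ρ^4) + 36ρ^4 = 58 − 22ρ^4.
So ρ^4 ≥ 15/22, giving ρ ≥ (15/22)^(1/4) ≈ 0.909.

0.909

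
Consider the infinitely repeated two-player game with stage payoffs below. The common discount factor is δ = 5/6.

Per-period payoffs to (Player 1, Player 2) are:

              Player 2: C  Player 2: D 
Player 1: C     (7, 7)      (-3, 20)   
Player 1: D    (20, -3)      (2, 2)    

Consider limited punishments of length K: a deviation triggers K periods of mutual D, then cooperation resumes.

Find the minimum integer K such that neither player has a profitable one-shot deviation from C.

5

Need Σ_{k=1}^{K} δ^k ≥ (20−7)/(7−2) = 2.6000 at δ = 5/6.
At K = 4 the sum is 2.5887 < 2.6000; at K = 5 it is 2.9906 ≥ 2.6000.
So the minimum punishment length is K = 5.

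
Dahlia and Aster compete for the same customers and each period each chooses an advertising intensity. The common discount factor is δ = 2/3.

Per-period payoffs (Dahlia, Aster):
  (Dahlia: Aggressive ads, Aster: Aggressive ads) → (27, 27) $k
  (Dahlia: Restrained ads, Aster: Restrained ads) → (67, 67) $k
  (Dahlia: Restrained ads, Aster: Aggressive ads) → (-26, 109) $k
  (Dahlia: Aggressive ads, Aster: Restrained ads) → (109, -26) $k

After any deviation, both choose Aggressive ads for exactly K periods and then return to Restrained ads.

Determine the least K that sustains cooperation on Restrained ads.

Need Σ_{k=1}^{K} δ^k ≥ (109−67)/(67−27) = 1.0500 at δ = 2/3.
At K = 1 the sum is 0.6667 < 1.0500; at K = 2 it is 1.1111 ≥ 1.0500.
So the minimum punishment length is K = 2.

2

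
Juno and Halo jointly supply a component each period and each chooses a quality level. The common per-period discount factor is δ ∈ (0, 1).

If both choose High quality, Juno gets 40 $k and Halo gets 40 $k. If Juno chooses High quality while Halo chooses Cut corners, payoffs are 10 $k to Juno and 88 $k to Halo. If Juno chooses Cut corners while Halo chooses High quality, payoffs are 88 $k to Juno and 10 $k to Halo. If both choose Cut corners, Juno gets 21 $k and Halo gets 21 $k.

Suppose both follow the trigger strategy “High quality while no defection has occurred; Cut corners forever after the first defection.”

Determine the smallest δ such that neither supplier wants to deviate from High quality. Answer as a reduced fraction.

48/67

Under grim trigger the critical discount factor is (T−C)/(T−P) with T = 88, C = 40, P = 21.
δ* = (88−40)/(88−21) = 48/67.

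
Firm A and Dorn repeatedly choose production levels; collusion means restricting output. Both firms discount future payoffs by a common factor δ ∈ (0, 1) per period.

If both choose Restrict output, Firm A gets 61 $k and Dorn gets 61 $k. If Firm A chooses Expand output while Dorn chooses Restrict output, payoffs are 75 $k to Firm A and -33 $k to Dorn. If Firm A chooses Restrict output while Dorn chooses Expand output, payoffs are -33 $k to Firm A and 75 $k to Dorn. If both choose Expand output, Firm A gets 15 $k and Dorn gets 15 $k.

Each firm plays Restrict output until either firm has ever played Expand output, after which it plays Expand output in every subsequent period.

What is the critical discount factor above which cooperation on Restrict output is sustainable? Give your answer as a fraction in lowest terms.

One-period gain from deviating is 75 − 61 = 14. The loss is 61 − 15 = 46 in every subsequent period, with present value 46·δ/(1−δ).
Deviation is unprofitable when 46·δ/(1−δ) ≥ 14, i.e. δ/(1−δ) ≥ 7/23.
Equivalently δ ≥ 14/(14+46) = 7/30.

7/30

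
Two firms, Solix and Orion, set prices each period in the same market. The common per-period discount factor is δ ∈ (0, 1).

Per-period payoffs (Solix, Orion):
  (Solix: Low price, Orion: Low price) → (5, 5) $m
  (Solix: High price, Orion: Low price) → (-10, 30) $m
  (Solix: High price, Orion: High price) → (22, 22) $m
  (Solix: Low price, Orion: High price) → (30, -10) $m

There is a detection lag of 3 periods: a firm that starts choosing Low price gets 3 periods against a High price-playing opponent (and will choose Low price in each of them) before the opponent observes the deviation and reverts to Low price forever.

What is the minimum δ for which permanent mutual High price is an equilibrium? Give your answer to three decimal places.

The best deviation is to choose Low price for all 3 undetected periods, earning 30 each, then 5 forever once detected.
Deviation value: 30(1−δ^3)/(1−δ) + 5δ^3/(1−δ); cooperation value: 22/(1−δ).
IC: 22 ≥ 30(1−δ^3) + 5δ^3 = 30 − 25δ^3.
So δ^3 ≥ 8/25, giving δ ≥ (8/25)^(1/3) ≈ 0.684.

0.684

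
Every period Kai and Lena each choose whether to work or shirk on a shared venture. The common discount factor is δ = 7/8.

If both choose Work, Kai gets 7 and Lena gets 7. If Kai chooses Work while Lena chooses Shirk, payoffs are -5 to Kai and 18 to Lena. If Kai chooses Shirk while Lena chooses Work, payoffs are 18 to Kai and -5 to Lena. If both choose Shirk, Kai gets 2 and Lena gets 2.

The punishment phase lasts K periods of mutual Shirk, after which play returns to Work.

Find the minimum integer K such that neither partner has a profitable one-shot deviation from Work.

3

Need Σ_{k=1}^{K} δ^k ≥ (18−7)/(7−2) = 2.2000 at δ = 7/8.
At K = 2 the sum is 1.6406 < 2.2000; at K = 3 it is 2.3105 ≥ 2.2000.
So the minimum punishment length is K = 3.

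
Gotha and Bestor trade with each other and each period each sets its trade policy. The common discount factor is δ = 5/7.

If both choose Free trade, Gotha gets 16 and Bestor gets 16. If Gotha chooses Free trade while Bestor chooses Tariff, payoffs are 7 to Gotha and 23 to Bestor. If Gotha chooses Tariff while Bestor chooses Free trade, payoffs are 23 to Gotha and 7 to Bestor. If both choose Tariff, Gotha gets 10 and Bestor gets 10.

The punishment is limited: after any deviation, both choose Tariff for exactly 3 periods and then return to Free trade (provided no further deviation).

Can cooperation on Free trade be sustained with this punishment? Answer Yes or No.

Comparing payoff streams over the 4 periods until play realigns: cooperate → 16(1+δ+…+δ^3); deviate → 23 + 10(δ+…+δ^3).
Cooperation is sustained iff (16−10)(δ+…+δ^3) ≥ 23−16.
δ+…+δ^3 = 5/7·(1−(5/7)^3)/(1−5/7) = 1.5889, and (23−16)/(16−10) = 1.1667.
1.5889 ≥ 1.1667, so cooperation is sustainable.

Yes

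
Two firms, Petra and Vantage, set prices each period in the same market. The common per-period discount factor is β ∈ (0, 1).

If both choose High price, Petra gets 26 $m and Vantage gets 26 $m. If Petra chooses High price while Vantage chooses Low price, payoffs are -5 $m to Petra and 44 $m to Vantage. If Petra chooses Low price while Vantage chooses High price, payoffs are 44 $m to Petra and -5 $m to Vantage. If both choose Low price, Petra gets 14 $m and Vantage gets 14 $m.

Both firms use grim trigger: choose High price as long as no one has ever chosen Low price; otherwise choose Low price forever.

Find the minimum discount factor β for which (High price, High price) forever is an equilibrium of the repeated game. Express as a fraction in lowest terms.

3/5

One-period gain from deviating is 44 − 26 = 18. The loss is 26 − 14 = 12 in every subsequent period, with present value 12·β/(1−β).
Deviation is unprofitable when 12·β/(1−β) ≥ 18, i.e. β/(1−β) ≥ 3/2.
Equivalently β ≥ 18/(18+12) = 3/5.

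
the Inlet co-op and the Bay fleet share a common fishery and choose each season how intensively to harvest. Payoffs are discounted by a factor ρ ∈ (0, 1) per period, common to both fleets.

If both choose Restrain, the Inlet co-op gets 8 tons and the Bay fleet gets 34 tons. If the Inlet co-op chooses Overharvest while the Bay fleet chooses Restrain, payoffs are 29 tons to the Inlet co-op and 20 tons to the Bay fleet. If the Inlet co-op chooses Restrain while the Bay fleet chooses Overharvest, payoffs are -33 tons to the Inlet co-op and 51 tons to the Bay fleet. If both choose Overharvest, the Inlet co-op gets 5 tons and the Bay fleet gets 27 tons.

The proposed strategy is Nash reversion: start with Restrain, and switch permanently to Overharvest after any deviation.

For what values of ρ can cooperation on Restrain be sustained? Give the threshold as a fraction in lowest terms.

the Inlet co-op's threshold: (29−8)/(29−5) = 7/8.
the Bay fleet's threshold: (51−34)/(51−27) = 17/24.
7/8 > 17/24, so the Inlet co-op binds and ρ* = 7/8.

7/8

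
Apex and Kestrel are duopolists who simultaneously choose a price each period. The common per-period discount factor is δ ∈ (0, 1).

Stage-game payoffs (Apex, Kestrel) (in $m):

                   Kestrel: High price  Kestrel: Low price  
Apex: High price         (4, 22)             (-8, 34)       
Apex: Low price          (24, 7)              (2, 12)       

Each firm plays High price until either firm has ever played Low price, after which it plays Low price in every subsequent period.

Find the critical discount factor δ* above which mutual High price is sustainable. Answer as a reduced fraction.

Apex: cooperation gives 4 each period; deviation gives 24 once then 2 forever.
  4/(1−δ) ≥ 24 + 2δ/(1−δ) ⇒ δ ≥ 20/22 = 10/11.
Kestrel: cooperation gives 22 each period; deviation gives 34 once then 12 forever.
  δ ≥ 12/22 = 6/11.
Both must hold, so the binding constraint is Apex's: δ ≥ 10/11.

10/11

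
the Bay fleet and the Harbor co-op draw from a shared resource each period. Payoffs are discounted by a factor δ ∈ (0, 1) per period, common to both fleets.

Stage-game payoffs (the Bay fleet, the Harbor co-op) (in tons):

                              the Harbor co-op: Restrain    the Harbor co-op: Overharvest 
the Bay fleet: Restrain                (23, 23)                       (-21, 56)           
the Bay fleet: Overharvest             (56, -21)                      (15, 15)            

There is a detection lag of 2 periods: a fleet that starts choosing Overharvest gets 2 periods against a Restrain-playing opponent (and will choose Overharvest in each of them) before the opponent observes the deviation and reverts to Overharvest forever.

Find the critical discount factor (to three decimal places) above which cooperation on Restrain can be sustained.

Deviating for the 2 undetected periods gains 56−23 = 33 per period over cooperation, then loses 23−15 = 8 per period forever once punishment starts.
Gain: 33(1 + δ + … + δ^1); loss: 8·δ^2/(1−δ).
No profitable deviation ⇔ 33(1−δ^2) ≤ 8·δ^2, i.e. δ^2 ≥ 33/(33+8) = 33/41.
Hence δ ≥ (33/41)^(1/2) ≈ 0.897.

0.897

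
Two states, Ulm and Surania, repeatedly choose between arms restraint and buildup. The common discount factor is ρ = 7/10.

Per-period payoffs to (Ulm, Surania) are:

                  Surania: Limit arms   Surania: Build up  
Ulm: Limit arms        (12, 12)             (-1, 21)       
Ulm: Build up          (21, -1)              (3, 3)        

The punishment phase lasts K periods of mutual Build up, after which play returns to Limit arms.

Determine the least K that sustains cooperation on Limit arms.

2

Need Σ_{k=1}^{K} ρ^k ≥ (21−12)/(12−3) = 1.0000 at ρ = 7/10.
At K = 1 the sum is 0.7000 < 1.0000; at K = 2 it is 1.1900 ≥ 1.0000.
So the minimum punishment length is K = 2.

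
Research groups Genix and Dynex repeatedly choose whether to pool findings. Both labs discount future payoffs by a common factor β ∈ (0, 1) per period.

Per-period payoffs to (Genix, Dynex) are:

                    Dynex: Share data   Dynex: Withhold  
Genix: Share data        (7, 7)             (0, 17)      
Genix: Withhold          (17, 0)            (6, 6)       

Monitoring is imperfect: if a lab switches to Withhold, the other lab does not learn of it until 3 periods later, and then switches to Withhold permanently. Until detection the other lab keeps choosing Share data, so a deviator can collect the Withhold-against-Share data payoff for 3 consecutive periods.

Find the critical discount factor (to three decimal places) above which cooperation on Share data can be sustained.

Deviating for the 3 undetected periods gains 17−7 = 10 per period over cooperation, then loses 7−6 = 1 per period forever once punishment starts.
Gain: 10(1 + β + … + β^2); loss: 1·β^3/(1−β).
No profitable deviation ⇔ 10(1−β^3) ≤ 1·β^3, i.e. β^3 ≥ 10/(10+1) = 10/11.
Hence β ≥ (10/11)^(1/3) ≈ 0.969.

0.969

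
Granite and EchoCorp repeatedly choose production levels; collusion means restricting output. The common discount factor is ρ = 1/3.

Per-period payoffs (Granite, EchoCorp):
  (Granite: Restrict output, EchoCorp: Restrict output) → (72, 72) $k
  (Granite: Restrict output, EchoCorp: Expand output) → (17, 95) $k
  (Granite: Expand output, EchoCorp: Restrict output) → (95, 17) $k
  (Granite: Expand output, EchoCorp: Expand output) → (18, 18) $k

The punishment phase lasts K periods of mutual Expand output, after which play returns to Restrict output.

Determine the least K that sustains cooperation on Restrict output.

No profitable deviation requires (72−18)(ρ+…+ρ^K) ≥ 95−72, i.e. ρ+…+ρ^K ≥ 23/54 ≈ 0.4259.
With ρ = 1/3, the partial sums are K=1: 0.3333, K=2: 0.4444.
K = 2 is the first length at which the sum reaches 0.4259.

2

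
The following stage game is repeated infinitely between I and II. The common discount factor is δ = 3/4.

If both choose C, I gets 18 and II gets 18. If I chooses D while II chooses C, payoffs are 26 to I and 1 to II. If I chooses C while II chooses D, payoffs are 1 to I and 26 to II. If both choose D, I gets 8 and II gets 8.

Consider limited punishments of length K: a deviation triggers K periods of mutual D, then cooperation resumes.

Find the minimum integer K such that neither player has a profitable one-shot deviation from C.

No profitable deviation requires (18−8)(δ+…+δ^K) ≥ 26−18, i.e. δ+…+δ^K ≥ 4/5 ≈ 0.8000.
With δ = 3/4, the partial sums are K=1: 0.7500, K=2: 1.3125.
K = 2 is the first length at which the sum reaches 0.8000.

2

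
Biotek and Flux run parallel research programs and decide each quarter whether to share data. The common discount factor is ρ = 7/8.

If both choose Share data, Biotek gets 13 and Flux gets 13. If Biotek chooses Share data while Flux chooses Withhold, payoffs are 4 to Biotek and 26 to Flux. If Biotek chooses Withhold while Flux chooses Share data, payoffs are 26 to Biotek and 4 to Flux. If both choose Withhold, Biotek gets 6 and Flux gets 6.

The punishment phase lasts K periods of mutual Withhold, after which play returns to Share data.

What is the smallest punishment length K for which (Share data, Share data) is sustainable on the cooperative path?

3

Need Σ_{k=1}^{K} ρ^k ≥ (26−13)/(13−6) = 1.8571 at ρ = 7/8.
At K = 2 the sum is 1.6406 < 1.8571; at K = 3 it is 2.3105 ≥ 1.8571.
So the minimum punishment length is K = 3.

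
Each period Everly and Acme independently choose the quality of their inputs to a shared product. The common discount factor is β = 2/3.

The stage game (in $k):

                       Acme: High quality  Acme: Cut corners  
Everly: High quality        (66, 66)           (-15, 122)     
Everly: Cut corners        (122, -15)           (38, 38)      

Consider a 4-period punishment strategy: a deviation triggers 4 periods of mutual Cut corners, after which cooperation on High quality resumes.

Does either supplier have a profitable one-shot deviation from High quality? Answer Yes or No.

Yes

IC: β+…+β^4 ≥ (122−66)/(66−38) = 2.
At β = 2/3: partial sum = 1.6049 < 2.0000. Cooperation not sustainable.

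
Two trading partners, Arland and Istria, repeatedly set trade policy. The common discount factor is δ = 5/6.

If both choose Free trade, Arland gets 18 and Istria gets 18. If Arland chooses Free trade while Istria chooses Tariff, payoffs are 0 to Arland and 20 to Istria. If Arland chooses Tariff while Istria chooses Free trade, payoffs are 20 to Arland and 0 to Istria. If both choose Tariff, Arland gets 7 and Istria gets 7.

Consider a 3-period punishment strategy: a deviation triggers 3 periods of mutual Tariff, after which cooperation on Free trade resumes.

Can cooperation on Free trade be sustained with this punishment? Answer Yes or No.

Yes

A one-shot deviation gives 20 now, then 7 for 3 periods, then back to 18.
Gain from deviating: (20−18) today; loss: (18−7) in each of the next 3 periods.
No-deviation condition: (18−7)(δ+…+δ^3) ≥ 20−18, i.e. δ+…+δ^3 ≥ 2/11.
At δ = 5/6: δ+…+δ^3 = 2.1065 ≥ 0.1818.
So cooperation is sustainable.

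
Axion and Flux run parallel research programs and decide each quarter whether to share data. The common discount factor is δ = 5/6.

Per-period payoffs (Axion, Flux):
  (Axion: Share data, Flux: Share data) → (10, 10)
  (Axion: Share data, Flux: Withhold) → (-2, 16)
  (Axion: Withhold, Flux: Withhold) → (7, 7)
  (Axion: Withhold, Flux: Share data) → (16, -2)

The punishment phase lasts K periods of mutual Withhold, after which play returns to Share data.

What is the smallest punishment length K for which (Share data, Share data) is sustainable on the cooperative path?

3

No profitable deviation requires (10−7)(δ+…+δ^K) ≥ 16−10, i.e. δ+…+δ^K ≥ 2 ≈ 2.0000.
With δ = 5/6, the partial sums are K=1: 0.8333, K=2: 1.5278, K=3: 2.1065.
K = 3 is the first length at which the sum reaches 2.0000.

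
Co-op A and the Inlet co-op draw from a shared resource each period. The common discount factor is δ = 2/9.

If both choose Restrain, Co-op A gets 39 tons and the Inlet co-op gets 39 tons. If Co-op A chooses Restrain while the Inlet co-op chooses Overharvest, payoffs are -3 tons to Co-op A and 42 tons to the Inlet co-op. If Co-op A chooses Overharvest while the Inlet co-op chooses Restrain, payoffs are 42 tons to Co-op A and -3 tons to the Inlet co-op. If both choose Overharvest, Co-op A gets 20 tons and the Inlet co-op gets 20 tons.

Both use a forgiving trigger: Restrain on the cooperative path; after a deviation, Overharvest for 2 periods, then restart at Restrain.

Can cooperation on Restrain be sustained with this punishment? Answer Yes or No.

Comparing payoff streams over the 3 periods until play realigns: cooperate → 39(1+δ+…+δ^2); deviate → 42 + 20(δ+…+δ^2).
Cooperation is sustained iff (39−20)(δ+…+δ^2) ≥ 42−39.
δ+…+δ^2 = 2/9·(1−(2/9)^2)/(1−2/9) = 0.2716, and (42−39)/(39−20) = 0.1579.
0.2716 ≥ 0.1579, so cooperation is sustainable.

Yes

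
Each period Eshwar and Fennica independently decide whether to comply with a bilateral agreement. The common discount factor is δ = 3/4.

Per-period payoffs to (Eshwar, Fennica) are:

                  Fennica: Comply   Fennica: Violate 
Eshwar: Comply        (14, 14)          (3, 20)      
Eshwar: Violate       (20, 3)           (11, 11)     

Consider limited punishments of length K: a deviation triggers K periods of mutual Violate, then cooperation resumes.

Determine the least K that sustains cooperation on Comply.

4

No profitable deviation requires (14−11)(δ+…+δ^K) ≥ 20−14, i.e. δ+…+δ^K ≥ 2 ≈ 2.0000.
With δ = 3/4, the partial sums are K=1: 0.7500, K=2: 1.3125, K=3: 1.7344, K=4: 2.0508.
K = 4 is the first length at which the sum reaches 2.0000.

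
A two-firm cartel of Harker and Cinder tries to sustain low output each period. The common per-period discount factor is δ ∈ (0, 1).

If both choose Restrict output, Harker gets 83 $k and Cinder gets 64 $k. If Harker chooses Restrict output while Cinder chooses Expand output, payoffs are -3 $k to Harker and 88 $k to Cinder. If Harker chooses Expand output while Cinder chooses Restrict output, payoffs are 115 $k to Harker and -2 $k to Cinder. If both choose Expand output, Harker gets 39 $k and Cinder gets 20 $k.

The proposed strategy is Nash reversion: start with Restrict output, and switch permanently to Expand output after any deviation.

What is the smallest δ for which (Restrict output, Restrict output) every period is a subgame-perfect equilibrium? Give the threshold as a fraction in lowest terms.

Harker: cooperation gives 83 each period; deviation gives 115 once then 39 forever.
  83/(1−δ) ≥ 115 + 39δ/(1−δ) ⇒ δ ≥ 32/76 = 8/19.
Cinder: cooperation gives 64 each period; deviation gives 88 once then 20 forever.
  δ ≥ 24/68 = 6/17.
Both must hold, so the binding constraint is Harker's: δ ≥ 8/19.

8/19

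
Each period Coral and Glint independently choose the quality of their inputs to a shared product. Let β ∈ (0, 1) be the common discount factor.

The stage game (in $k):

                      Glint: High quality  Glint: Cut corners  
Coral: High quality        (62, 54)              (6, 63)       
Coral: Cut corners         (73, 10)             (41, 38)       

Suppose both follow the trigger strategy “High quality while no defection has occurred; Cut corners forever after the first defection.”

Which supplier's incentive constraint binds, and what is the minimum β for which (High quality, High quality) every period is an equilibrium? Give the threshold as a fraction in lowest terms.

Glint; β ≥ 9/25

Coral's threshold: (73−62)/(73−41) = 11/32.
Glint's threshold: (63−54)/(63−38) = 9/25.
11/32 < 9/25, so Glint binds and β* = 9/25.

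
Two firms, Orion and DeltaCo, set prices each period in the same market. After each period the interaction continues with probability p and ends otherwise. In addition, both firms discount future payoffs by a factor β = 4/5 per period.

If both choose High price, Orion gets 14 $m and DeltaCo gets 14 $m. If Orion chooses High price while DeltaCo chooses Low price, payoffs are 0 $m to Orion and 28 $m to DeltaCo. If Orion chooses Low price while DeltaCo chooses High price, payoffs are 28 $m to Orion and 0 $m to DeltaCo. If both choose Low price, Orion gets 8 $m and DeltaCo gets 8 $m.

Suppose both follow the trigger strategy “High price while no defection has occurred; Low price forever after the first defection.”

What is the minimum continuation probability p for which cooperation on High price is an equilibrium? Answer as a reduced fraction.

Expected continuation weight on next period's payoff is β·p = 4/5·p, which plays the role of the discount factor.
Cooperation requires 4/5·p ≥ (28−14)/(28−8) = 7/10, hence p ≥ 7/8.

7/8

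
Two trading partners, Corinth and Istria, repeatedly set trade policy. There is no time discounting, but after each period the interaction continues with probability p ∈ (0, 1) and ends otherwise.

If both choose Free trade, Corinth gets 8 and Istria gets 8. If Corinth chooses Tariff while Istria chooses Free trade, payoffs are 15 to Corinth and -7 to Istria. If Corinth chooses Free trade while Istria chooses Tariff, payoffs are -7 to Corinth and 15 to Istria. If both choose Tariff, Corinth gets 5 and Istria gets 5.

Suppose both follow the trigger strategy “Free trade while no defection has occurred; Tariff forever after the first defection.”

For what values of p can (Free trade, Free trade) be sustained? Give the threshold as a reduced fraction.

Expected cooperation value is 8 + p·8 + p²·8 + … = 8/(1−p); deviation gives 15 + p·5/(1−p).
8 ≥ 15(1−p) + 5p ⇒ 10p ≥ 7 ⇒ p ≥ 7/10.

7/10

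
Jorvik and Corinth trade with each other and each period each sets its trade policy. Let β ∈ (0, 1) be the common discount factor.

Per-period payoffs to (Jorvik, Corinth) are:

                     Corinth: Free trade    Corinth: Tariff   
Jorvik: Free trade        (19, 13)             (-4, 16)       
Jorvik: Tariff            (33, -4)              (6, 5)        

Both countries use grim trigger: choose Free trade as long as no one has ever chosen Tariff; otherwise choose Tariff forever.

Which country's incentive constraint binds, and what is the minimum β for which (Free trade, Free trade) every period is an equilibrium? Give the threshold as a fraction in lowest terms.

Jorvik; β ≥ 14/27

Jorvik: cooperation gives 19 each period; deviation gives 33 once then 6 forever.
  19/(1−β) ≥ 33 + 6β/(1−β) ⇒ β ≥ 14/27.
Corinth: cooperation gives 13 each period; deviation gives 16 once then 5 forever.
  β ≥ 3/11.
Both must hold, so the binding constraint is Jorvik's: β ≥ 14/27.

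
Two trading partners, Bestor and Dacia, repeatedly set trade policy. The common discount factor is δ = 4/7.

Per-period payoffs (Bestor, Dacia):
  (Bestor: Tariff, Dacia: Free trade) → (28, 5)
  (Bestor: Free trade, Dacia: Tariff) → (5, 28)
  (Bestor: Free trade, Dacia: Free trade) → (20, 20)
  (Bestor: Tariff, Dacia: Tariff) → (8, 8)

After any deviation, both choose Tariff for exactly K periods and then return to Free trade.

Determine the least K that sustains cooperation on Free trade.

2

IC: δ(1−δ^K)/(1−δ) ≥ (28−20)/(20−8) = 2/3.
With δ = 4/7: need 1 − δ^K ≥ 2/3·(1−4/7)/(4/7), i.e. δ^K ≤ 0.5000.
Since (4/7)^1 = 0.5714 and (4/7)^2 = 0.3265, the smallest such K is 2.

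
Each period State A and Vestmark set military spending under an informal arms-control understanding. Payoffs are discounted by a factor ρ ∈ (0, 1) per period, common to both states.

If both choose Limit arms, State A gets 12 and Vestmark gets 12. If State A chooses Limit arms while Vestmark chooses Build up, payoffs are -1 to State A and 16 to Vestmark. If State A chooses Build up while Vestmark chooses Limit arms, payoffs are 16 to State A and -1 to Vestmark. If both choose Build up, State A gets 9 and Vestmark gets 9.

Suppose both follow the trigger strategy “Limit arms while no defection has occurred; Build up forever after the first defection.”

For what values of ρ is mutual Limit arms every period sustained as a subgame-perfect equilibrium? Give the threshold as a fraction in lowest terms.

4/7

12/(1−ρ) ≥ 16 + 9ρ/(1−ρ)
12 ≥ 16 − 7ρ
ρ ≥ 4/7.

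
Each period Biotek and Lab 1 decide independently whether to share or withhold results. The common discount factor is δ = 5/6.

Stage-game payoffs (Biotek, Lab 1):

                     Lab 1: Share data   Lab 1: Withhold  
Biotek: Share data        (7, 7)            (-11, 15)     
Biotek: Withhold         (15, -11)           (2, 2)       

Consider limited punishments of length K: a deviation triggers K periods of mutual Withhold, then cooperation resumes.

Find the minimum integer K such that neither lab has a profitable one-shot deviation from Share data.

3

Need Σ_{k=1}^{K} δ^k ≥ (15−7)/(7−2) = 1.6000 at δ = 5/6.
At K = 2 the sum is 1.5278 < 1.6000; at K = 3 it is 2.1065 ≥ 1.6000.
So the minimum punishment length is K = 3.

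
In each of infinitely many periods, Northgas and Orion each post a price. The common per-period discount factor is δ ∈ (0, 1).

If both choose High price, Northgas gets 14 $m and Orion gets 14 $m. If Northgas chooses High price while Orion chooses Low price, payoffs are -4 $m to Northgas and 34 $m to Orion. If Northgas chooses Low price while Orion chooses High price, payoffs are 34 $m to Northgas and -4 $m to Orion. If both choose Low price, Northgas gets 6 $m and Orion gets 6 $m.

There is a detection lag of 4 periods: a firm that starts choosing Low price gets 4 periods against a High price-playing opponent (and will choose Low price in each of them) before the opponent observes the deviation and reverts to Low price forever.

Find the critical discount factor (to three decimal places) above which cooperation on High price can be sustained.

The best deviation is to choose Low price for all 4 undetected periods, earning 34 each, then 6 forever once detected.
Deviation value: 34(1−δ^4)/(1−δ) + 6δ^4/(1−δ); cooperation value: 14/(1−δ).
IC: 14 ≥ 34(1−δ^4) + 6δ^4 = 34 − 28δ^4.
So δ^4 ≥ 20/28 = 5/7, giving δ ≥ (5/7)^(1/4) ≈ 0.919.

0.919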